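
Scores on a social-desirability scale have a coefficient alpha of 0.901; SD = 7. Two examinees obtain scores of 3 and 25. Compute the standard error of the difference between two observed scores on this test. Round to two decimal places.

SEM = 7.00000 * √(1 − 0.90100) = 7.00000 * √0.09900 ≈ 7.00000 * 0.31464 ≈ 2.20250
SE_diff = SEM * √2 ≈ 2.20250 * 1.41421 ≈ 3.11480

3.11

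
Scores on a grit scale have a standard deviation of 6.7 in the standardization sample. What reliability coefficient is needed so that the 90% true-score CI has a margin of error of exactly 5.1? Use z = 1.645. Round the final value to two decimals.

SEM needed = half-width / z = 5.1/1.645 ≈ 3.100
Required reliability = 1 − (SEM/SD)² = 1 − 0.214 ≈ 0.786

0.79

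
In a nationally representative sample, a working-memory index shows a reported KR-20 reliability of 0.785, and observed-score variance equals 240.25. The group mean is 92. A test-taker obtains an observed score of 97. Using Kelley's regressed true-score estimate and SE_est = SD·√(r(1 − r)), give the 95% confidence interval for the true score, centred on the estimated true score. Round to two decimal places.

SD = √240.25 = 15.500
T̂ = r·X + (1 − r)·M = 0.785·97 + 0.215·92 = 76.145 + 19.780 ≃ 95.925
SE_est = SD · √(r(1 − r)) = 15.500 · √0.169 ≃ 15.500 · 0.411 ≃ 6.368
CI = 95.925 ± 1.96 · 6.368 → [83.444, 108.406]

[83.44, 108.41]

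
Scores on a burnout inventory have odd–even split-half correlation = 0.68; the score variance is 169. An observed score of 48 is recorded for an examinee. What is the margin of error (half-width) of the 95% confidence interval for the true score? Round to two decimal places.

11.12

σ = 169^(1/2) = 13.0000
Full-length reliability (Spearman-Brown) = 2(0.68)/(1+0.68) ≈ 0.8095
SEM = 13.0000 * √(1 − 0.8095) = 13.0000 * √0.1905 ≈ 13.0000 * 0.4364 ≈ 5.6737
1.96 * SEM ≈ 11.1204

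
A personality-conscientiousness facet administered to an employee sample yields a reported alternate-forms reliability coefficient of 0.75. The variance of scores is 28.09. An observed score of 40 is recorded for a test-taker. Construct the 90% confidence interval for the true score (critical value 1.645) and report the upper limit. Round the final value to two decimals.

σ = 28.09^(1/2) = 5.300
SEM = 5.300 · √(1 − 0.750) = 5.300 · √0.250 ≈ 5.300 · 0.500 ≈ 2.650
1.645 · SEM ≈ 4.359
Upper limit = 40 + 4.359 ≈ 44.359

44.36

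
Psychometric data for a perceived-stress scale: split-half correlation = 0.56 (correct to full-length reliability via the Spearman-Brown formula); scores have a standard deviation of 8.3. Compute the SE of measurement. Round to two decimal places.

4.41

Spearman-Brown: r = 2(0.56) / (1 + 0.56) = 1.1200 / 1.5600 ≈ 0.7179
SEM = 8.3000 · √(1 − 0.7179) = 8.3000 · √0.2821 ≈ 8.3000 · 0.5311 ≈ 4.4080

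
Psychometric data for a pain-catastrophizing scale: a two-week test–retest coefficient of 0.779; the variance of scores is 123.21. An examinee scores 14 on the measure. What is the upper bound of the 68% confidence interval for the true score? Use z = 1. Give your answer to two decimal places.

19.22

SD = √123.21 = 11.10000
SEM = 11.10000 · √(1 − 0.77900) = 11.10000 · √0.22100 ≃ 11.10000 · 0.47011 ≃ 5.21818
1 · SEM ≃ 5.21818
Upper limit = 14 + 5.21818 ≃ 19.21818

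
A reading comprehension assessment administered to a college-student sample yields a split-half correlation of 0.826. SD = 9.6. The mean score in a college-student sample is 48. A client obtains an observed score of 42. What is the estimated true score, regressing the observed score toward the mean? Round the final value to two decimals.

42.57

r_full = 2·0.826 / (1 + 0.826) ≃ 0.90471
T̂ = r·X + (1 − r)·M = 0.90471×42 + 0.09529×48 ≃ 37.99781 + 4.57393 ≃ 42.57174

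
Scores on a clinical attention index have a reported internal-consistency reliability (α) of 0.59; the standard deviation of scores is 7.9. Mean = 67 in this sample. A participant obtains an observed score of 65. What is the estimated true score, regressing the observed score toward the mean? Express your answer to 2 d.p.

T̂ = r·X + (1 − r)·M = 0.590*65 + 0.410*67 = 38.350 + 27.470 ≈ 65.820

65.82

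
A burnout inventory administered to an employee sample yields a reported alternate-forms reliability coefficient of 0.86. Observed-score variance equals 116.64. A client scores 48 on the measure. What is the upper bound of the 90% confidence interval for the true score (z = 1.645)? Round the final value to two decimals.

σ = 116.64^(1/2) = 10.800
SEM = 10.800 · √(1 − 0.860) = 10.800 · √0.140 ≃ 10.800 · 0.374 ≃ 4.041
Half-width = 1.645·4.041 ≃ 6.647
Upper bound: 48 + 6.647 = 54.647

54.65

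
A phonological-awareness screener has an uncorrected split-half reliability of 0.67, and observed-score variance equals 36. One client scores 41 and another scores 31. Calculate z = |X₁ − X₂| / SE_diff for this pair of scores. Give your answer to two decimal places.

SD = √36 ≈ 6.000
r_full = 2·0.67 / (1 + 0.67) ≈ 0.802
SEM = 6.000*√(1 − 0.802) ≈ 2.667
Standard error of the difference = 2.667·√2 ≈ 3.772
z = |41 − 31| / 3.772 = 10 / 3.772 ≈ 2.651

2.65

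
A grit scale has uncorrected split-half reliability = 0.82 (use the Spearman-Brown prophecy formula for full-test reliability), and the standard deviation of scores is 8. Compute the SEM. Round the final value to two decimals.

Full-length reliability (Spearman-Brown) = 2(0.82)/(1+0.82) ≈ 0.9011
SEM = 8.0000 * √(1 − 0.9011) = 8.0000 * √0.0989 ≈ 8.0000 * 0.3145 ≈ 2.5159

2.52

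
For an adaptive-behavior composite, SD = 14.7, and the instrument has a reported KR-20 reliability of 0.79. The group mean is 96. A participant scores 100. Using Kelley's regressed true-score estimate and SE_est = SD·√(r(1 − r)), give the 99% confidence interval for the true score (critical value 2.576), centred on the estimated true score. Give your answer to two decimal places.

T̂ = 0.790(100) + 0.210(96) ≈ 99.160
SE_est = SD · √(r(1 − r)) = 14.700 · √0.166 ≈ 14.700 · 0.407 ≈ 5.987
99% CI: 99.160 ± 15.424 ≈ (83.736, 114.584)

[83.74, 114.58]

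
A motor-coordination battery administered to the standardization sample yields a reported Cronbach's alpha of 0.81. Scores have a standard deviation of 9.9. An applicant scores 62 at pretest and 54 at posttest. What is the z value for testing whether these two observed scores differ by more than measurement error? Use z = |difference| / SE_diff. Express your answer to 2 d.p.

The standard error of measurement is 9.9000·√(1 − 0.8100) ≃ 9.9000·0.4359 ≃ 4.3153.
SE_diff = SEM · √2 ≃ 4.3153 · 1.4142 ≃ 6.1028
z = |62 − 54| / 6.1028 = 8 / 6.1028 ≃ 1.3109

1.31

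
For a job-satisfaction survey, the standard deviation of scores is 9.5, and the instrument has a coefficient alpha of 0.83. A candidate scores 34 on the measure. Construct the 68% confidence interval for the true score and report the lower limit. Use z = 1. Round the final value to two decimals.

SEM = 9.50000×√(1 − 0.83000) ≈ 3.91695
Half-width = 1×3.91695 ≈ 3.91695
Lower bound: 34 − 3.91695 = 30.08305

30.08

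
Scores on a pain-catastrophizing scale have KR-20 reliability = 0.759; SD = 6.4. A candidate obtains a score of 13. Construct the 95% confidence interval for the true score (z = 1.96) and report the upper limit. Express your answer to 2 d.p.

19.16

SEM = 6.4000·√(1 − 0.7590) ≈ 3.1419
1.96 · SEM ≈ 6.1581
Upper limit = 13 + 6.1581 ≈ 19.1581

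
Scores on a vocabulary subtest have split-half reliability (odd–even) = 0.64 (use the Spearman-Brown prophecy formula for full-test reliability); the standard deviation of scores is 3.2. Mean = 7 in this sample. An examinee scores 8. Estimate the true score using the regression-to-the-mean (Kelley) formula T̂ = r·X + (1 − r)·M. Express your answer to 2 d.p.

7.78

Full-length reliability (Spearman-Brown) = 2(0.64)/(1+0.64) ≈ 0.78049
T̂ = r·X + (1 − r)·M = 0.78049*8 + 0.21951*7 ≈ 6.24390 + 1.53659 ≈ 7.78049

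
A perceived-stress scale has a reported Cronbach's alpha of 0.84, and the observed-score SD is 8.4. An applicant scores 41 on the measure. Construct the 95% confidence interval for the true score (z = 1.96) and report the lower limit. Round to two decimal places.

The standard error of measurement is 8.400×√(1 − 0.840) ≈ 8.400×0.400 ≈ 3.360.
Margin = 1.96 × 3.360 ≈ 6.586
Lower bound: 41 − 6.586 = 34.414

34.41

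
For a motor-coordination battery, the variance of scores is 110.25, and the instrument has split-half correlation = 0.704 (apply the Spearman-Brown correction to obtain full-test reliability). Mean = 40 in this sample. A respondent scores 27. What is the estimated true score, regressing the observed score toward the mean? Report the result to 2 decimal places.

29.26

Full-length reliability (Spearman-Brown) = 2(0.704)/(1+0.704) ≈ 0.826
Estimated true score = 0.826*27 + (1 − 0.826)*40 ≈ 29.258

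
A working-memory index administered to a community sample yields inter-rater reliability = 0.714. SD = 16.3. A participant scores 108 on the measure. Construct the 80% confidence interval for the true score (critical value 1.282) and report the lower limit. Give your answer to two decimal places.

The standard error of measurement is 16.3000×√(1 − 0.7140) ≃ 16.3000×0.5348 ≃ 8.7171.
Margin = 1.282 × 8.7171 ≃ 11.1753
Lower bound: 108 − 11.1753 = 96.8247

96.82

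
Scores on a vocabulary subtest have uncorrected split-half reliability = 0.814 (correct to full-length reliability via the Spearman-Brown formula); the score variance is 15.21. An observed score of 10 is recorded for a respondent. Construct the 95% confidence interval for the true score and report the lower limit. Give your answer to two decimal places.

7.55

SD = √15.21 ≈ 3.9000
r_full = 2·0.814 / (1 + 0.814) ≈ 0.8975
SEM = 3.9000×√(1 − 0.8975) ≈ 1.2488
1.96 × SEM ≈ 2.4477
Lower bound: 10 − 2.4477 = 7.5523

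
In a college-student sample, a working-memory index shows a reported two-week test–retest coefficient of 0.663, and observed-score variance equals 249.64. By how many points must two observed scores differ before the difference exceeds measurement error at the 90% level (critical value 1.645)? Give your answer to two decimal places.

SD = √249.64 = 15.800
SEM = 15.800 * √(1 − 0.663) = 15.800 * √0.337 ≃ 15.800 * 0.581 ≃ 9.172
SE_diff = SEM * √2 ≃ 9.172 * 1.414 ≃ 12.971
Smallest detectable difference = 1.645*12.971 ≃ 21.338

21.34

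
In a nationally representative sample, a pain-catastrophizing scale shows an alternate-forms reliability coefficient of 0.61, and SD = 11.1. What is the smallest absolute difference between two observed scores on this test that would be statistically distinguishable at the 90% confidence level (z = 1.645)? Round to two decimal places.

SEM = 11.10000 * √(1 − 0.61000) = 11.10000 * √0.39000 ≈ 11.10000 * 0.62450 ≈ 6.93195
Standard error of the difference = 6.93195·√2 ≈ 9.80325
Minimum reliable difference = 1.645 * SE_diff ≈ 1.645 * 9.80325 ≈ 16.12635

16.13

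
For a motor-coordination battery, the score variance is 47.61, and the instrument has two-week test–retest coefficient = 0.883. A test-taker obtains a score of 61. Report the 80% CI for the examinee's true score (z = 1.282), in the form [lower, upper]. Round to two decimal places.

SD = √47.61 ≈ 6.9000
SEM = 6.9000·√(1 − 0.8830) ≈ 2.3602
Margin = 1.282 · 2.3602 ≈ 3.0257
80% CI: 61 ± 3.0257 = [57.9743, 64.0257]

[57.97, 64.03]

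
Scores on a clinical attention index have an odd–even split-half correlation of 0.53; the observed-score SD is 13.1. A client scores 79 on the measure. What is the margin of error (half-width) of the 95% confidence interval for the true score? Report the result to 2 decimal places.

14.23

r_full = 2·0.53 / (1 + 0.53) ≈ 0.6928
SEM = 13.1000×√(1 − 0.6928) ≈ 7.2606
Half-width = 1.96×7.2606 ≈ 14.2308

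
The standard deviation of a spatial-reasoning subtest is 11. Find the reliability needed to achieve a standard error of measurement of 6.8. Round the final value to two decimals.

0.62

r = 1 − (6.800/11)² ≈ 1 − 0.382 ≈ 0.618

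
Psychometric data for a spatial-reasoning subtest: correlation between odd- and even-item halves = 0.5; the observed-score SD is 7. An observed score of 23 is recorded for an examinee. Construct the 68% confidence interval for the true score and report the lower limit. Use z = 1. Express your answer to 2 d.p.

18.96

Full-length reliability (Spearman-Brown) = 2(0.5)/(1+0.5) ≈ 0.6667
SEM = 7.0000 × √(1 − 0.6667) = 7.0000 × √0.3333 ≈ 7.0000 × 0.5774 ≈ 4.0415
1 × SEM ≈ 4.0415
Lower limit = 23 − 4.0415 ≈ 18.9585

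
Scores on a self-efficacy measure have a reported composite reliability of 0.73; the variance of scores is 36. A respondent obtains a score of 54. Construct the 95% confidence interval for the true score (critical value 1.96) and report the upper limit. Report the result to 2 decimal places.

60.11

SD = √36 ≈ 6.000
SEM = 6.000 * √(1 − 0.730) = 6.000 * √0.270 ≈ 6.000 * 0.520 ≈ 3.118
Margin = 1.96 * 3.118 ≈ 6.111
Upper bound: 54 + 6.111 = 60.111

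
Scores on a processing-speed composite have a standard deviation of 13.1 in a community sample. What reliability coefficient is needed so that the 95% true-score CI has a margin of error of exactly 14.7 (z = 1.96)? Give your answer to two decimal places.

0.67

SEM needed = half-width / z = 14.7/1.96 ≈ 7.5000
r = 1 − (7.5000/13.1)² ≈ 1 − 0.3278 ≈ 0.6722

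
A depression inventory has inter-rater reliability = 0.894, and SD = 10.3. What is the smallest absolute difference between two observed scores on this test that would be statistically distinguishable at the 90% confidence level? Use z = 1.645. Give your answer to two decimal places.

7.80

SEM = 10.30000 * √(1 − 0.89400) = 10.30000 * √0.10600 ≈ 10.30000 * 0.32558 ≈ 3.35344
SE_diff = SEM * √2 ≈ 3.35344 * 1.41421 ≈ 4.74248
Minimum reliable difference = 1.645 * SE_diff ≈ 1.645 * 4.74248 ≈ 7.80137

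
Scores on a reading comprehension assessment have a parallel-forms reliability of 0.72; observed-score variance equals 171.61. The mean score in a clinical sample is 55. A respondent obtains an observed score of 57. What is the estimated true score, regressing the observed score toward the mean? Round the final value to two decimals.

T̂ = r·X + (1 − r)·M = 0.720×57 + 0.280×55 = 41.040 + 15.400 ≈ 56.440

56.44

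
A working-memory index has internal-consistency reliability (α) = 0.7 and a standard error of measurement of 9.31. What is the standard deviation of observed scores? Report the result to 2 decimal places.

σ = SEM·(1 − r)^(−1/2) ≈ 9.31×1.82574 ≈ 16.99766

17.00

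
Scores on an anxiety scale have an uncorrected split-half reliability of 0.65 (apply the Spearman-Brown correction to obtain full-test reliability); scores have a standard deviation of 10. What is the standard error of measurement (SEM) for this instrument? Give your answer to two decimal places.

Spearman-Brown: r = 2(0.65) / (1 + 0.65) = 1.3000 / 1.6500 ≃ 0.7879
SEM = 10.0000 × √(1 − 0.7879) = 10.0000 × √0.2121 ≃ 10.0000 × 0.4606 ≃ 4.6057

4.61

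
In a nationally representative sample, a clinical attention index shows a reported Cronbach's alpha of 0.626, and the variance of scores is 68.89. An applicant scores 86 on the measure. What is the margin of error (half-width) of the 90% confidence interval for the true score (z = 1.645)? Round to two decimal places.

8.35

SD = √68.89 ≈ 8.3000
SEM = 8.3000 × √(1 − 0.6260) = 8.3000 × √0.3740 ≈ 8.3000 × 0.6116 ≈ 5.0759
1.645 × SEM ≈ 8.3499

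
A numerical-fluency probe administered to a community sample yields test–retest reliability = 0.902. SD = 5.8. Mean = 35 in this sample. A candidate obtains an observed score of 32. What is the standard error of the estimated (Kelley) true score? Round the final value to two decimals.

1.72

SE_est = SD * √(r(1 − r)) = 5.800 * √0.088 ≈ 5.800 * 0.297 ≈ 1.724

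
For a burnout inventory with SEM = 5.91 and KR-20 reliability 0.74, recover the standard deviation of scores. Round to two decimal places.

11.59

σ = SEM·(1 − r)^(−1/2) ≈ 5.91×1.961 ≈ 11.590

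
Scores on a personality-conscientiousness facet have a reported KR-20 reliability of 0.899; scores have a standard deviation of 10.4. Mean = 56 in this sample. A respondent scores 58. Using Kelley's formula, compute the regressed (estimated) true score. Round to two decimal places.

Estimated true score = 0.8990*58 + (1 − 0.8990)*56 ≈ 57.7980

57.80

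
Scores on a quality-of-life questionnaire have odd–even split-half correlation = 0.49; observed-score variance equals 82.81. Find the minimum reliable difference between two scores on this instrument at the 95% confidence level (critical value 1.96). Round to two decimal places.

14.76

σ = 82.81^(1/2) = 9.100
Full-length reliability (Spearman-Brown) = 2(0.49)/(1+0.49) ≈ 0.658
The standard error of measurement is 9.100·√(1 − 0.658) ≈ 9.100·0.585 ≈ 5.324.
SE_diff = SEM · √2 ≈ 5.324 · 1.414 ≈ 7.529
Minimum reliable difference = 1.96 · SE_diff ≈ 1.96 · 7.529 ≈ 14.757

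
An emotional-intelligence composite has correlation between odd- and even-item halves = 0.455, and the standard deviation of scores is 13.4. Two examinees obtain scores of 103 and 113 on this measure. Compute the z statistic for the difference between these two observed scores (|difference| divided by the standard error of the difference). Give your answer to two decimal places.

0.86

r_full = 2·0.455 / (1 + 0.455) ≈ 0.62543
SEM = 13.40000×√(1 − 0.62543) ≈ 8.20109
SE_diff = √2 × SEM ≈ 11.59809
z = 10 / 11.59809 ≈ 0.86221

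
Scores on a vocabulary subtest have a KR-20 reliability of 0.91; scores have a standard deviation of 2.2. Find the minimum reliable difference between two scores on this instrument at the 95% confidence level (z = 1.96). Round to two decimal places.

1.83

SEM = 2.2000*√(1 − 0.9100) ≈ 0.6600
SE_diff = SEM * √2 ≈ 0.6600 * 1.4142 ≈ 0.9334
Smallest detectable difference = 1.96*0.9334 ≈ 1.8294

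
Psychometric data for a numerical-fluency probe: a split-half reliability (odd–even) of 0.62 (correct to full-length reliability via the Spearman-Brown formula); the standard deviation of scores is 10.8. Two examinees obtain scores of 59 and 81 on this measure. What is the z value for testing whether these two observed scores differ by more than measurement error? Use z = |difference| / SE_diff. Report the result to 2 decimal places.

2.97

Full-length reliability (Spearman-Brown) = 2(0.62)/(1+0.62) ≈ 0.76543
SEM = 10.80000 × √(1 − 0.76543) = 10.80000 × √0.23457 ≈ 10.80000 × 0.48432 ≈ 5.23068
Standard error of the difference = 5.23068·√2 ≈ 7.39730
z = |59 − 81| / 7.39730 = 22 / 7.39730 ≈ 2.97406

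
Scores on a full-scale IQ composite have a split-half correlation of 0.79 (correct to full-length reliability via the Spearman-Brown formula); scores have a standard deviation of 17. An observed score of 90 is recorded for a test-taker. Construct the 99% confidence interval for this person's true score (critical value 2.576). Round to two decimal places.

[75.00, 105.00]

Spearman-Brown: r = 2(0.79) / (1 + 0.79) = 1.5800 / 1.7900 ≈ 0.8827
The standard error of measurement is 17.0000×√(1 − 0.8827) ≈ 17.0000×0.3425 ≈ 5.8228.
Half-width = 2.576×5.8228 ≈ 14.9995
99% CI: 90 ± 14.9995 = [75.0005, 104.9995]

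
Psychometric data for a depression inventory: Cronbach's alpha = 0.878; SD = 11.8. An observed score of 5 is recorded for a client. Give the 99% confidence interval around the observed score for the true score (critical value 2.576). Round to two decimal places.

[-5.62, 15.62]

SEM = 11.800·√(1 − 0.878) ≃ 4.122
Half-width = 2.576·4.122 ≃ 10.617
Interval: (-5.617, 15.617)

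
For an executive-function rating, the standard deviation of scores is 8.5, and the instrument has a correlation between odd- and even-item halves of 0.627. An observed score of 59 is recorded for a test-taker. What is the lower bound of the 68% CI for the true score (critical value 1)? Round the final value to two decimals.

54.93

Full-length reliability (Spearman-Brown) = 2(0.627)/(1+0.627) ≈ 0.7707
The standard error of measurement is 8.5000·√(1 − 0.7707) ≈ 8.5000·0.4788 ≈ 4.0699.
Half-width = 1·4.0699 ≈ 4.0699
Lower limit = 59 − 4.0699 ≈ 54.9301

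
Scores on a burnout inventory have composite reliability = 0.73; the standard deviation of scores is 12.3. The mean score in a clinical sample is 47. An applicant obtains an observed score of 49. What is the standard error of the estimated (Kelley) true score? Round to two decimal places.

5.46

SE_est = 12.3000·√[r(1 − r)] ≈ 5.4607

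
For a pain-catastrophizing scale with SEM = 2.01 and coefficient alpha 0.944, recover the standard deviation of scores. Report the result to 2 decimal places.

σ = SEM·(1 − r)^(−1/2) ≈ 2.01·4.226 ≈ 8.494

8.49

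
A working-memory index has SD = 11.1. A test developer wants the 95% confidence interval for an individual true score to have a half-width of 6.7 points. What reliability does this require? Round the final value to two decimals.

Required SEM = 6.7 / 1.96 ≈ 3.418
r = 1 − (SEM / SD)² = 1 − (3.418 / 11.1)² ≈ 1 − 0.095 ≈ 0.905

0.91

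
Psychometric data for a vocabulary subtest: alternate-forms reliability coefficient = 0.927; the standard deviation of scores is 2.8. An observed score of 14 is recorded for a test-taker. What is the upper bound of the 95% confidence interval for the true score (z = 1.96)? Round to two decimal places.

SEM = 2.80000×√(1 − 0.92700) ≃ 0.75652
Margin = 1.96 × 0.75652 ≃ 1.48278
Upper bound: 14 + 1.48278 = 15.48278

15.48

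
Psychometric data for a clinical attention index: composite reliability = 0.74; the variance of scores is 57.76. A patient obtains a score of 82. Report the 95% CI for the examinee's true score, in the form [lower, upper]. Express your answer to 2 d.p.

σ = 57.76^(1/2) = 7.6000
SEM = 7.6000×√(1 − 0.7400) ≈ 3.8753
Margin = 1.96 × 3.8753 ≈ 7.5955
CI = 82 ± 7.5955 → [74.4045, 89.5955]

[74.40, 89.60]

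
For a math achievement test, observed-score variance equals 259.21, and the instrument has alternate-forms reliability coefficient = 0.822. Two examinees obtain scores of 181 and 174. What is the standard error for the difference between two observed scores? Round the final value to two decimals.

SD = √259.21 = 16.100
The standard error of measurement is 16.100·√(1 − 0.822) ≈ 16.100·0.422 ≈ 6.793.
SE_diff = √2 · SEM ≈ 9.606

9.61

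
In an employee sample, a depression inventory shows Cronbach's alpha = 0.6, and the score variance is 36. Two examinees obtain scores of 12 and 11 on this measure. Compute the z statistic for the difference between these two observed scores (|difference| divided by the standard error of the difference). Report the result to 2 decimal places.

0.19

SD = √36 = 6.0000
SEM = 6.0000 × √(1 − 0.6000) = 6.0000 × √0.4000 ≈ 6.0000 × 0.6325 ≈ 3.7947
SE_diff = √2 × SEM ≈ 5.3666
z = 1 / 5.3666 ≈ 0.1863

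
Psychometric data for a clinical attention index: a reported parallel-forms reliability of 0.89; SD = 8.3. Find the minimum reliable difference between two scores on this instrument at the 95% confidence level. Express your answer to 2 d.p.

7.63

SEM = 8.3000*√(1 − 0.8900) ≈ 2.7528
Standard error of the difference = 2.7528·√2 ≈ 3.8930
Minimum reliable difference = 1.96 * SE_diff ≈ 1.96 * 3.8930 ≈ 7.6304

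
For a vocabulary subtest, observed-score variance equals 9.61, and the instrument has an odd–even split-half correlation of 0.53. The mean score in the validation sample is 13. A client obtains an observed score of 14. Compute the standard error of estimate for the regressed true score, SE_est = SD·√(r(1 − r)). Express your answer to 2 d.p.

SD = √9.61 = 3.10000
Spearman-Brown: r = 2(0.53) / (1 + 0.53) = 1.06000 / 1.53000 ≈ 0.69281
SE_est = SD * √(r(1 − r)) = 3.10000 * √0.21282 ≈ 3.10000 * 0.46133 ≈ 1.43012

1.43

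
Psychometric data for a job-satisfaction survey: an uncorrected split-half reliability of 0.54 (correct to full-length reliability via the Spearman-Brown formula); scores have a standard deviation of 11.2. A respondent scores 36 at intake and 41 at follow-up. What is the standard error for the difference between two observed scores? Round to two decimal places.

8.66

r_full = 2·0.54 / (1 + 0.54) ≈ 0.70130
SEM = 11.20000 × √(1 − 0.70130) = 11.20000 × √0.29870 ≈ 11.20000 × 0.54654 ≈ 6.12120
SE_diff = SEM × √2 ≈ 6.12120 × 1.41421 ≈ 8.65668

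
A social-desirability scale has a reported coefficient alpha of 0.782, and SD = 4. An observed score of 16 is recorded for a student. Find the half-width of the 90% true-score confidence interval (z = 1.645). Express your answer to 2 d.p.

3.07

SEM = 4.0000 · √(1 − 0.7820) = 4.0000 · √0.2180 ≈ 4.0000 · 0.4669 ≈ 1.8676
Margin = 1.645 · 1.8676 ≈ 3.0722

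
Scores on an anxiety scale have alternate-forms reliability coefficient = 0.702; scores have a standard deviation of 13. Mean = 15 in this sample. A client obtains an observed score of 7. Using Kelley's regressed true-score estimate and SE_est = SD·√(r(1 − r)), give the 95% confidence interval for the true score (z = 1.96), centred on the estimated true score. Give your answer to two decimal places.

[-2.27, 21.04]

Estimated true score = 0.7020×7 + (1 − 0.7020)×15 ≈ 9.3840
SE_est = SD × √(r(1 − r)) = 13.0000 × √0.2092 ≈ 13.0000 × 0.4574 ≈ 5.9459
CI = 9.3840 ± 1.96 × 5.9459 → [-2.2700, 21.0380]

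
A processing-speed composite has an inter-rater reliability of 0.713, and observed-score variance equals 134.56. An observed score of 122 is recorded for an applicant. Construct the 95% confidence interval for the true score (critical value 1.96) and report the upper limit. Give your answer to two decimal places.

134.18

σ = 134.56^(1/2) = 11.6000
SEM = 11.6000 · √(1 − 0.7130) = 11.6000 · √0.2870 ≈ 11.6000 · 0.5357 ≈ 6.2144
Margin = 1.96 · 6.2144 ≈ 12.1802
Upper limit = 122 + 12.1802 ≈ 134.1802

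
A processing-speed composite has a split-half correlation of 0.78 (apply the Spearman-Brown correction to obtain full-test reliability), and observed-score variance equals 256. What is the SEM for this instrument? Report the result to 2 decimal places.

5.62

SD = √256 = 16.00000
Spearman-Brown: r = 2(0.78) / (1 + 0.78) = 1.56000 / 1.78000 ≈ 0.87640
SEM = 16.00000 × √(1 − 0.87640) = 16.00000 × √0.12360 ≈ 16.00000 × 0.35156 ≈ 5.62498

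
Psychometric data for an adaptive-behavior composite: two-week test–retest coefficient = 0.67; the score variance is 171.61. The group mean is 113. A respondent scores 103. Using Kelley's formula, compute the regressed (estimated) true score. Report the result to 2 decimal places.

106.30

T̂ = r·X + (1 − r)·M = 0.6700*103 + 0.3300*113 = 69.0100 + 37.2900 ≈ 106.3000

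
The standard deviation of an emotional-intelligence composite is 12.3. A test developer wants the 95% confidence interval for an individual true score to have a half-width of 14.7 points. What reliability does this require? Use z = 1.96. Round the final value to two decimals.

0.63

SEM needed = half-width / z = 14.7/1.96 ≃ 7.5000
r = 1 − (7.5000/12.3)² ≃ 1 − 0.3718 ≃ 0.6282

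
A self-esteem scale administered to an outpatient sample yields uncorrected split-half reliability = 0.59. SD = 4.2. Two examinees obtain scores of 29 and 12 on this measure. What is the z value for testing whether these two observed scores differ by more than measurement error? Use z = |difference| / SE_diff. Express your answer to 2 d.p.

r_full = 2·0.59 / (1 + 0.59) ≈ 0.742
SEM = 4.200*√(1 − 0.742) ≈ 2.133
Standard error of the difference = 2.133·√2 ≈ 3.016
z = |29 − 12| / 3.016 = 17 / 3.016 ≈ 5.636

5.64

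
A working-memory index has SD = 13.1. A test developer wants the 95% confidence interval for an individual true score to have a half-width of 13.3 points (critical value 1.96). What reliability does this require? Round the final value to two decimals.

SEM needed = half-width / z = 13.3/1.96 ≈ 6.78571
r = 1 − (6.78571/13.1)² ≈ 1 − 0.26832 ≈ 0.73168

0.73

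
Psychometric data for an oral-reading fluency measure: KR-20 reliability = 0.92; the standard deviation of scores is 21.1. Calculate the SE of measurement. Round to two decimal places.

5.97

SEM = 21.100 × √(1 − 0.920) = 21.100 × √0.080 ≃ 21.100 × 0.283 ≃ 5.968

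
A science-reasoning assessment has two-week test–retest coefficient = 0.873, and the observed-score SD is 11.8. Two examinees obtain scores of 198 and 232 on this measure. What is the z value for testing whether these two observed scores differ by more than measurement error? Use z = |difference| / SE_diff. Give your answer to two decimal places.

5.72

The standard error of measurement is 11.8000*√(1 − 0.8730) ≈ 11.8000*0.3564 ≈ 4.2052.
SE_diff = √2 * SEM ≈ 5.9470
z = 34 / 5.9470 ≈ 5.7172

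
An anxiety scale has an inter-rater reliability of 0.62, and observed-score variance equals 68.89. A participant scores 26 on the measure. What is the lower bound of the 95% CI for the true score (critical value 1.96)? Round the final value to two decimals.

SD = √68.89 = 8.3000
SEM = 8.3000 * √(1 − 0.6200) = 8.3000 * √0.3800 ≈ 8.3000 * 0.6164 ≈ 5.1165
Margin = 1.96 * 5.1165 ≈ 10.0283
Lower bound: 26 − 10.0283 = 15.9717

15.97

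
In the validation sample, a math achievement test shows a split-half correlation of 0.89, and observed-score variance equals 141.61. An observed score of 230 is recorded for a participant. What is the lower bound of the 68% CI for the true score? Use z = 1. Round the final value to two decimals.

SD = √141.61 = 11.900
r_full = 2·0.89 / (1 + 0.89) ≈ 0.942
SEM = 11.900 * √(1 − 0.942) = 11.900 * √0.058 ≈ 11.900 * 0.241 ≈ 2.871
Margin = 1 * 2.871 ≈ 2.871
Lower limit = 230 − 2.871 ≈ 227.129

227.13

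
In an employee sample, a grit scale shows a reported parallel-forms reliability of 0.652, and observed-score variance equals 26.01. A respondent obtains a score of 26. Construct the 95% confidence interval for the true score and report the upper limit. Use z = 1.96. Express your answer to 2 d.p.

σ = 26.01^(1/2) = 5.1000
SEM = 5.1000 × √(1 − 0.6520) = 5.1000 × √0.3480 ≈ 5.1000 × 0.5899 ≈ 3.0086
Margin = 1.96 × 3.0086 ≈ 5.8968
Upper limit = 26 + 5.8968 ≈ 31.8968

31.90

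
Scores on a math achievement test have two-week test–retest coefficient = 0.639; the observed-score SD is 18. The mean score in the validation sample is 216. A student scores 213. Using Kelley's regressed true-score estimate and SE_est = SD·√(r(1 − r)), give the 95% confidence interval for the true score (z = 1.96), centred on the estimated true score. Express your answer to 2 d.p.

[197.14, 231.03]

T̂ = 0.639(213) + 0.361(216) ≈ 214.083
SE_est = 18.000·√[r(1 − r)] ≈ 8.645
95% CI: 214.083 ± 16.945 ≈ (197.138, 231.028)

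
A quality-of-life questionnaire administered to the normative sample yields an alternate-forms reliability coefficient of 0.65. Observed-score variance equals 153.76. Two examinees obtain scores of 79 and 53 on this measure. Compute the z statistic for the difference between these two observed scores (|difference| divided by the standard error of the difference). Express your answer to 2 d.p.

SD = √153.76 ≈ 12.400
SEM = 12.400 * √(1 − 0.650) = 12.400 * √0.350 ≈ 12.400 * 0.592 ≈ 7.336
SE_diff = SEM * √2 ≈ 7.336 * 1.414 ≈ 10.375
z = 26 / 10.375 ≈ 2.506

2.51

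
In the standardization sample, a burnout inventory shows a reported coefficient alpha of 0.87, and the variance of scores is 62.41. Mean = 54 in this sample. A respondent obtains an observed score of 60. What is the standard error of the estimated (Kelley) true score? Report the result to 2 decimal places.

2.66

σ = 62.41^(1/2) = 7.9000
SE_est = SD · √(r(1 − r)) = 7.9000 · √0.1131 ≃ 7.9000 · 0.3363 ≃ 2.6568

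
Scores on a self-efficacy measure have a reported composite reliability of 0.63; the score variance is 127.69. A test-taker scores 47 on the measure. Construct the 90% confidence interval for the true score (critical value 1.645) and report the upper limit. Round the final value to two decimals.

SD = √127.69 ≃ 11.3000
SEM = 11.3000 · √(1 − 0.6300) = 11.3000 · √0.3700 ≃ 11.3000 · 0.6083 ≃ 6.8735
Half-width = 1.645·6.8735 ≃ 11.3069
Upper limit = 47 + 11.3069 ≃ 58.3069

58.31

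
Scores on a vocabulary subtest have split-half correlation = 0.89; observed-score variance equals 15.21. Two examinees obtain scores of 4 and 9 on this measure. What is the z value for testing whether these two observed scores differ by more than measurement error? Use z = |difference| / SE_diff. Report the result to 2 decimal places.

SD = √15.21 = 3.9000
Full-length reliability (Spearman-Brown) = 2(0.89)/(1+0.89) ≈ 0.9418
SEM = 3.9000 × √(1 − 0.9418) = 3.9000 × √0.0582 ≈ 3.9000 × 0.2412 ≈ 0.9409
SE_diff = SEM × √2 ≈ 0.9409 × 1.4142 ≈ 1.3306
z = 5 / 1.3306 ≈ 3.7577

3.76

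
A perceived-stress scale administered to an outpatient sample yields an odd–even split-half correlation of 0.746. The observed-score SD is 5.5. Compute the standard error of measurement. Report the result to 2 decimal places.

Full-length reliability (Spearman-Brown) = 2(0.746)/(1+0.746) ≈ 0.8545
SEM = 5.5000 × √(1 − 0.8545) = 5.5000 × √0.1455 ≈ 5.5000 × 0.3814 ≈ 2.0978

2.10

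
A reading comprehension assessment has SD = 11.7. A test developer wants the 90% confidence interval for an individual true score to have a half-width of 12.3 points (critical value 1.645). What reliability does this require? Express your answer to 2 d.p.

0.59

Required SEM = 12.3 / 1.645 ≈ 7.477
r = 1 − (7.477/11.7)² ≈ 1 − 0.408 ≈ 0.592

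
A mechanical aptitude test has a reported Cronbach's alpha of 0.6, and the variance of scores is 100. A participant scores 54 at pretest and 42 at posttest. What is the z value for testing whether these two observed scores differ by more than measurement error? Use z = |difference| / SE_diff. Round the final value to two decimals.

1.34

SD = √100 = 10.000
SEM = 10.000×√(1 − 0.600) ≈ 6.325
SE_diff = SEM × √2 ≈ 6.325 × 1.414 ≈ 8.944
z = 12 / 8.944 ≈ 1.342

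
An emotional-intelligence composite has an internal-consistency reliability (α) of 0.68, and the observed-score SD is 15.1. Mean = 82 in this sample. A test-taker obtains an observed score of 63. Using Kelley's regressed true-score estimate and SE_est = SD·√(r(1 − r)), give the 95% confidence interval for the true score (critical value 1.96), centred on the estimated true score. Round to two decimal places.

[55.27, 82.89]

Estimated true score = 0.6800*63 + (1 − 0.6800)*82 ≈ 69.0800
SE_est = SD * √(r(1 − r)) = 15.1000 * √0.2176 ≈ 15.1000 * 0.4665 ≈ 7.0438
CI = 69.0800 ± 1.96 * 7.0438 → [55.2742, 82.8858]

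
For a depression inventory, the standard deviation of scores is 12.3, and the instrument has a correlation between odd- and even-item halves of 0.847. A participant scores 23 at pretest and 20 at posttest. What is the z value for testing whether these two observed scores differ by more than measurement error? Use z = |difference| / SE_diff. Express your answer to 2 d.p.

0.60

Full-length reliability (Spearman-Brown) = 2(0.847)/(1+0.847) ≃ 0.9172
SEM = 12.3000*√(1 − 0.9172) ≃ 3.5401
SE_diff = √2 * SEM ≃ 5.0065
z = 3 / 5.0065 ≃ 0.5992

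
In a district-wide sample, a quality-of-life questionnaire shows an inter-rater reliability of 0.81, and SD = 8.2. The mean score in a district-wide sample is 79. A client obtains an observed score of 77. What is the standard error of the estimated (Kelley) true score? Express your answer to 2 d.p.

3.22

SE_est = SD · √(r(1 − r)) = 8.200 · √0.154 ≈ 8.200 · 0.392 ≈ 3.217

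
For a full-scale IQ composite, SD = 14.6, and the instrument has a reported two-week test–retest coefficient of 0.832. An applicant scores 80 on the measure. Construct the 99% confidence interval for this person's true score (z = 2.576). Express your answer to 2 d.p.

[64.58, 95.42]

SEM = 14.6000 × √(1 − 0.8320) = 14.6000 × √0.1680 ≈ 14.6000 × 0.4099 ≈ 5.9842
Margin = 2.576 × 5.9842 ≈ 15.4153
CI = 80 ± 15.4153 → [64.5847, 95.4153]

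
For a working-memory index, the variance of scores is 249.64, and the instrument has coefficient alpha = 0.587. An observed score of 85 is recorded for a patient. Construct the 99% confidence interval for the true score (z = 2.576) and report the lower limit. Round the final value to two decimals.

SD = √249.64 ≈ 15.800
SEM = 15.800×√(1 − 0.587) ≈ 10.154
2.576 × SEM ≈ 26.156
Lower bound: 85 − 26.156 = 58.844

58.84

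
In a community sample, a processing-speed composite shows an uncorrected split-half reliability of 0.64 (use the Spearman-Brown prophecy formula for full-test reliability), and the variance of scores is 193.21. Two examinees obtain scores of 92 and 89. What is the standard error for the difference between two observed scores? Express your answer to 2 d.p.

9.21

SD = √193.21 = 13.900
r_full = 2·0.64 / (1 + 0.64) ≈ 0.780
SEM = 13.900×√(1 − 0.780) ≈ 6.512
Standard error of the difference = 6.512·√2 ≈ 9.210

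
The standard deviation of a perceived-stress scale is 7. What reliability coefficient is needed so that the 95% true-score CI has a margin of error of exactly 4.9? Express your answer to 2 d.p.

SEM needed = half-width / z = 4.9/1.96 ≈ 2.500
Required reliability = 1 − (SEM/SD)² = 1 − 0.128 ≈ 0.872

0.87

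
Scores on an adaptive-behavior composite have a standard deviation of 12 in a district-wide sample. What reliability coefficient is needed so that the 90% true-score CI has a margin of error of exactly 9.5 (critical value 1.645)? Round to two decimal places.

0.77

SEM needed = half-width / z = 9.5/1.645 ≈ 5.7751
r = 1 − (5.7751/12)² ≈ 1 − 0.2316 ≈ 0.7684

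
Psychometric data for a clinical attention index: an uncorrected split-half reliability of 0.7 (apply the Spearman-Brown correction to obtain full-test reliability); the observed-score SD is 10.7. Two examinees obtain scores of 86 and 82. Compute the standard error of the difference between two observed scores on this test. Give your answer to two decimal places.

Spearman-Brown: r = 2(0.7) / (1 + 0.7) = 1.400 / 1.700 ≈ 0.824
SEM = 10.700 · √(1 − 0.824) = 10.700 · √0.176 ≈ 10.700 · 0.420 ≈ 4.495
Standard error of the difference = 4.495·√2 ≈ 6.357

6.36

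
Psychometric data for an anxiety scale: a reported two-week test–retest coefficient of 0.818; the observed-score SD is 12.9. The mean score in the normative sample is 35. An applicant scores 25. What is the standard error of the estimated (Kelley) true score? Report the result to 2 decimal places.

4.98

SE_est = SD × √(r(1 − r)) = 12.90000 × √0.14888 ≈ 12.90000 × 0.38584 ≈ 4.97739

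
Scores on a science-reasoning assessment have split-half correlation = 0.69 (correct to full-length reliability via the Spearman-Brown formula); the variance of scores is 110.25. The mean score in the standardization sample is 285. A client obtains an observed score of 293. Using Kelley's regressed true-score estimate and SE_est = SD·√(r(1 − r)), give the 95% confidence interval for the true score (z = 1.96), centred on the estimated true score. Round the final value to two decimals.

[283.57, 299.50]

SD = √110.25 = 10.500
Full-length reliability (Spearman-Brown) = 2(0.69)/(1+0.69) ≃ 0.817
T̂ = 0.817(293) + 0.183(285) ≃ 291.533
SE_est = SD · √(r(1 − r)) = 10.500 · √0.150 ≃ 10.500 · 0.387 ≃ 4.064
95% CI: 291.533 ± 7.965 ≃ (283.568, 299.497)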